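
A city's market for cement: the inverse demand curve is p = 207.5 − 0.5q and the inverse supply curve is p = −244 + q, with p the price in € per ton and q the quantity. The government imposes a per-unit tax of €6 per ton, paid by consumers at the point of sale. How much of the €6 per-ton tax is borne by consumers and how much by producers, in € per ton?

Consumers bear €2 per ton; producers bear €4 per ton.

Rewrite in direct form: qd = 415 − 2p and qs = p + 244.
Without the tax, 415 − 2p = p + 244 gives 3p = 171, so p* = €57 and q* = 301.
With the tax collected from consumers, demand (in seller-price terms) shifts: qd = 415 − 2(p + 6).
Solving gives q = 297 with consumers paying €59 and producers receiving €53 (the €6 wedge).
Burden on consumers: €2; on producers: €4. (They sum to €6.)
The less price-elastic side of the market bears the larger share of a per-unit tax.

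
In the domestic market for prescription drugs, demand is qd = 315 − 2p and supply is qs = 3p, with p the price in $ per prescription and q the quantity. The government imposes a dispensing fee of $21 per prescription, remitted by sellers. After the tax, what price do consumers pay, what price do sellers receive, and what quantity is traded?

Consumers pay $75.6; sellers receive $54.6; quantity = 163.8.

Without the tax, 315 − 2p = 3p gives 5p = 315, so p* = $63 and q* = 189.
With the tax collected from sellers, supply shifts: qs = 3(p − 21).
New equilibrium: consumers pay $75.6, sellers receive $54.6, q = 163.8. (Wedge: pb − ps = 21.)
The less price-elastic side of the market bears the larger share of a per-unit tax.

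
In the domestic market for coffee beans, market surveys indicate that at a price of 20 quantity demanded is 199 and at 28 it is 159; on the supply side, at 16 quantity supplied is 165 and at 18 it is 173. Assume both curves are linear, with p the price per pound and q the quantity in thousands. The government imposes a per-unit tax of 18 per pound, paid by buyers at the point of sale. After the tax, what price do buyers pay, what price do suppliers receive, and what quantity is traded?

Demand slope: (159 − 199)/(28 − 20) = -5, so qd = 299 − 5p.
Supply slope: (173 − 165)/(18 − 16) = 4, so qs = 4p + 101.
Without the tax, 299 − 5p = 4p + 101 gives 9p = 198, so p* = 22 and q* = 189.
With the tax collected from buyers, demand (in seller-price terms) shifts: qd = 299 − 5(p + 18).
New equilibrium: buyers pay 30, suppliers receive 12, q = 149. (Wedge: pb − ps = 18.)

Buyers pay 30; suppliers receive 12; quantity = 149.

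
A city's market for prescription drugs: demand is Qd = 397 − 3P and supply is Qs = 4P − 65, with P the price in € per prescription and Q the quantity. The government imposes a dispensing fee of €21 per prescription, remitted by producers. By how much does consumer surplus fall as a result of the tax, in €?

Without the tax, 397 − 3P = 4P − 65 gives 7P = 462, so P* = €66 and Q* = 199.
With the tax collected from producers, supply shifts: Qs = 4(P − 21) − 65.
Solving gives Q = 163 with buyers paying €78 and producers receiving €57 (the €21 wedge).
ΔCS is the trapezoid between Q = 163 and Q = 199 of height €12: ½ · (199 + 163) · 12 = €2172.

Consumer surplus falls by €2172.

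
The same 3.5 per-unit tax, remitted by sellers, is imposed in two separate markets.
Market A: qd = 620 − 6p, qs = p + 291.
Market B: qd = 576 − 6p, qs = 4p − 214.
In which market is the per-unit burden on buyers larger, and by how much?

Market B, by 0.9.

Market A: pre-tax p* = 47, q* = 338; post-tax q = 335; per-unit burden on buyers = 0.5.
Market B: pre-tax p* = 79, q* = 102; post-tax q = 93.6; per-unit burden on buyers = 1.4.
Difference: 0.5 vs 1.4 → market B is larger by 0.9.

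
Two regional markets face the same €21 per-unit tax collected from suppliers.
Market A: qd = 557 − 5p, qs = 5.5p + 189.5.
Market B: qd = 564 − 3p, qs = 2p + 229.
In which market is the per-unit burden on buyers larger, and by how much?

Market A, by €2.6.

Market A: pre-tax p* = €35, q* = 382; post-tax q = 327; per-unit burden on buyers = €11.
Market B: pre-tax p* = €67, q* = 363; post-tax q = 337.8; per-unit burden on buyers = €8.4.
Difference: €11 vs €8.4 → market A is larger by €2.6.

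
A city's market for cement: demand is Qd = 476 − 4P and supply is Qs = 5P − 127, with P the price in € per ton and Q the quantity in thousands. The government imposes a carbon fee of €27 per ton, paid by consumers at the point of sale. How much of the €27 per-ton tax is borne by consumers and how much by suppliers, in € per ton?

Consumers bear €15 per ton; suppliers bear €12 per ton.

Without the tax, 476 − 4P = 5P − 127 gives 9P = 603, so P* = €67 and Q* = 208.
With the tax collected from consumers, demand (in seller-price terms) shifts: Qd = 476 − 4(P + 27).
New equilibrium: consumers pay €82, suppliers receive €55, Q = 148. (Wedge: Pb − Ps = 27.)
Burden on consumers: €15; on suppliers: €12. (They sum to €27.)
The less price-elastic side of the market bears the larger share of a per-unit tax.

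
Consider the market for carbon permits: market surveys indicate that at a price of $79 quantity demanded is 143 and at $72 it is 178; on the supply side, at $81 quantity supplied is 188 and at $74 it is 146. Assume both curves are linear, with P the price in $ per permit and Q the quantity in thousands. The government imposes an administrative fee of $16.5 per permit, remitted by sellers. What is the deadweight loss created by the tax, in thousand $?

Deadweight loss = $371.25 thousand.

Demand slope: (178 − 143)/(72 − 79) = -5, so Qd = 538 − 5P.
Supply slope: (146 − 188)/(74 − 81) = 6, so Qs = 6P − 298.
Before the tax: set 538 − 5P = 6P − 298 → P* = $76, Q* = 158.
With the tax collected from sellers, supply shifts: Qs = 6(P − 16.5) − 298.
New equilibrium: consumers pay $85, sellers receive $68.5, Q = 113. (Wedge: Pb − Ps = 16.5.)
Quantity falls by |ΔQ| = |158 − 113| = 45.
DWL = ½ · t · |ΔQ| = ½ · 16.5 · 45 = $371.25.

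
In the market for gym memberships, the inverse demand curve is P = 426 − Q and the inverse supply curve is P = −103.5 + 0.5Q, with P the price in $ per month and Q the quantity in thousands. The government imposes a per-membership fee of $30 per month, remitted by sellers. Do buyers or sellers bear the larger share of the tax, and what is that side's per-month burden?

Buyers bear the larger share: $20 per month.

Rewrite in direct form: Qd = 426 − P and Qs = 2P + 207.
Before the tax: set 426 − P = 2P + 207 → P* = $73, Q* = 353.
With the tax collected from sellers, supply shifts: Qs = 2(P − 30) + 207.
New equilibrium: buyers pay $93, sellers receive $63, Q = 333. (Wedge: Pb − Ps = 30.)
Per-month burden: buyers $20, sellers $10.
Buyers take the larger share because demand is less price-elastic here (demand slope 1 vs supply slope 2).
The less price-elastic side of the market bears the larger share of a per-unit tax.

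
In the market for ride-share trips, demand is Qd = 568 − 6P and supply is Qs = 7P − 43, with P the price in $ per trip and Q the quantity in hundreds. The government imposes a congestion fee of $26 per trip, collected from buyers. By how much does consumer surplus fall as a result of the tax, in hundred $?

Before the tax: set 568 − 6P = 7P − 43 → P* = $47, Q* = 286.
With the tax collected from buyers, demand (in seller-price terms) shifts: Qd = 568 − 6(P + 26).
Solving gives Q = 202 with buyers paying $61 and suppliers receiving $35 (the $26 wedge).
ΔCS is the trapezoid between Q = 202 and Q = 286 of height $14: ½ · (286 + 202) · 14 = $3416.

Consumer surplus falls by $3416 hundred.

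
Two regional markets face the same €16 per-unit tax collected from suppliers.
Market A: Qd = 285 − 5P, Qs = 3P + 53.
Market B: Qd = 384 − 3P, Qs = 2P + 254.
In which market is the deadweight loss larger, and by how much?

Market A, by €86.4.

Market A: pre-tax P* = €29, Q* = 140; post-tax Q = 110; deadweight loss = €240.
Market B: pre-tax P* = €26, Q* = 306; post-tax Q = 286.8; deadweight loss = €153.6.
Difference: €240 vs €153.6 → market A is larger by €86.4.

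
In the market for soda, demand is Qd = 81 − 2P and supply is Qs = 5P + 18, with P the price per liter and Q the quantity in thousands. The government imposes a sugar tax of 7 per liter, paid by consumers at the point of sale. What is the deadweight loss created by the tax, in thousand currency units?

Deadweight loss = 35 thousand.

Before the tax: set 81 − 2P = 5P + 18 → P* = 9, Q* = 63.
With the tax collected from consumers, demand (in seller-price terms) shifts: Qd = 81 − 2(P + 7).
Solving gives Q = 53 with consumers paying 14 and producers receiving 7 (the 7 wedge).
Quantity falls by |ΔQ| = |63 − 53| = 10.
DWL = ½ · t · |ΔQ| = ½ · 7 · 10 = 35.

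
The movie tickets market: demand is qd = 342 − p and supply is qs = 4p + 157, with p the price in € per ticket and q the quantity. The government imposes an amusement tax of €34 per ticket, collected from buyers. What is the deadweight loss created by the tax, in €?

Before the tax: set 342 − p = 4p + 157 → p* = €37, q* = 305.
With the tax collected from buyers, demand (in seller-price terms) shifts: qd = 342 − (p + 34).
Solving gives q = 277.8 with buyers paying €64.2 and producers receiving €30.2 (the €34 wedge).
Quantity falls by |ΔQ| = |305 − 277.8| = 27.2.
DWL = ½ · t · |ΔQ| = ½ · 34 · 27.2 = €462.4.

Deadweight loss = €462.4.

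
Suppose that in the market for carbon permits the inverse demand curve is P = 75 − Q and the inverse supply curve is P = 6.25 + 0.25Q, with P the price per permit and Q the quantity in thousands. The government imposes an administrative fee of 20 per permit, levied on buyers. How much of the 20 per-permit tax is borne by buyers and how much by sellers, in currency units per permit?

Buyers bear 16 per permit; sellers bear 4 per permit.

Rewrite in direct form: Qd = 75 − P and Qs = 4P − 25.
Before the tax: set 75 − P = 4P − 25 → P* = 20, Q* = 55.
With the tax collected from buyers, demand (in seller-price terms) shifts: Qd = 75 − (P + 20).
New equilibrium: buyers pay 36, sellers receive 16, Q = 39. (Wedge: Pb − Ps = 20.)
Burden on buyers: 16; on sellers: 4. (They sum to 20.)
The less price-elastic side of the market bears the larger share of a per-unit tax.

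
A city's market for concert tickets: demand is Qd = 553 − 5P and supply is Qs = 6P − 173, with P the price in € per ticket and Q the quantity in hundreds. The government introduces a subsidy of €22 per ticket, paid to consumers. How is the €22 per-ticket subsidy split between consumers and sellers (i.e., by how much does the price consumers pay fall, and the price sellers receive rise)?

Consumers gain €12 per ticket; sellers gain €10 per ticket.

Without the subsidy, 553 − 5P = 6P − 173 gives 11P = 726, so P* = €66 and Q* = 223.
With a per-unit subsidy paid to consumers, each effectively pays P − 22, so demand becomes Qd = 553 − 5(P − 22).
Solving gives Q = 283 with consumers paying €54 and sellers receiving €76 (the €22 wedge).
Gain to consumers: €12; to sellers: €10. (They sum to €22.)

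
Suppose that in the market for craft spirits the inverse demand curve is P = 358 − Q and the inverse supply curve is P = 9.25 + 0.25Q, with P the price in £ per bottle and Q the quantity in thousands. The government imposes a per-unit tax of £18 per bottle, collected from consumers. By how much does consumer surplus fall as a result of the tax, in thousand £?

Consumer surplus falls by £3913.92 thousand.

Rewrite in direct form: Qd = 358 − P and Qs = 4P − 37.
Before the tax: set 358 − P = 4P − 37 → P* = £79, Q* = 279.
With the tax collected from consumers, demand (in seller-price terms) shifts: Qd = 358 − (P + 18).
Solving gives Q = 264.6 with consumers paying £93.4 and producers receiving £75.4 (the £18 wedge).
ΔCS is the trapezoid between Q = 264.6 and Q = 279 of height £14.4: ½ · (279 + 264.6) · 14.4 = £3913.92.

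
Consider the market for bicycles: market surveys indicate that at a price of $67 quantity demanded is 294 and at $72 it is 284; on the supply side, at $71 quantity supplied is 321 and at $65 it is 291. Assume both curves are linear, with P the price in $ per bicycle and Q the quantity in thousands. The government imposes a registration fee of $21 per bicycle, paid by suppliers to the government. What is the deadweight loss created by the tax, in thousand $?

Demand slope: (284 − 294)/(72 − 67) = -2, so Qd = 428 − 2P.
Supply slope: (291 − 321)/(65 − 71) = 5, so Qs = 5P − 34.
Before the tax: set 428 − 2P = 5P − 34 → P* = $66, Q* = 296.
With the tax collected from suppliers, supply shifts: Qs = 5(P − 21) − 34.
Solving gives Q = 266 with buyers paying $81 and suppliers receiving $60 (the $21 wedge).
Quantity falls by |ΔQ| = |296 − 266| = 30.
DWL = ½ · t · |ΔQ| = ½ · 21 · 30 = $315.

Deadweight loss = $315 thousand.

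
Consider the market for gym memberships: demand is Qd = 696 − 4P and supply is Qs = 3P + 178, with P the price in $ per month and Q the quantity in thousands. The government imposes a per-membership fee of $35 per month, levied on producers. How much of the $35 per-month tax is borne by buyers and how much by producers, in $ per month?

Before the tax: set 696 − 4P = 3P + 178 → P* = $74, Q* = 400.
With the tax collected from producers, supply shifts: Qs = 3(P − 35) + 178.
New equilibrium: buyers pay $89, producers receive $54, Q = 340. (Wedge: Pb − Ps = 35.)
Burden on buyers: $15; on producers: $20. (They sum to $35.)

Buyers bear $15 per month; producers bear $20 per month.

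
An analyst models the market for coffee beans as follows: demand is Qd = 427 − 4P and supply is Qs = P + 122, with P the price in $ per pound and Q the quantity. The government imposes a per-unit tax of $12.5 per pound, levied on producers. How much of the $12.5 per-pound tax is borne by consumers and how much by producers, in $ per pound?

Consumers bear $2.5 per pound; producers bear $10 per pound.

Without the tax, 427 − 4P = P + 122 gives 5P = 305, so P* = $61 and Q* = 183.
With the tax collected from producers, supply shifts: Qs = (P − 12.5) + 122.
Solving gives Q = 173 with consumers paying $63.5 and producers receiving $51 (the $12.5 wedge).
Burden on consumers: $2.5; on producers: $10. (They sum to $12.5.)
The less price-elastic side of the market bears the larger share of a per-unit tax.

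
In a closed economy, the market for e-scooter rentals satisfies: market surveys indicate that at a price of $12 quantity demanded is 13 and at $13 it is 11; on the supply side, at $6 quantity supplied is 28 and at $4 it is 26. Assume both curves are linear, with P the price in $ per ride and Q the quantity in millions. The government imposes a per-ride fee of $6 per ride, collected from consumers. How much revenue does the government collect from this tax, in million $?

Demand slope: (11 − 13)/(13 − 12) = -2, so Qd = 37 − 2P.
Supply slope: (26 − 28)/(4 − 6) = 1, so Qs = P + 22.
Before the tax: set 37 − 2P = P + 22 → P* = $5, Q* = 27.
With the tax collected from consumers, demand (in seller-price terms) shifts: Qd = 37 − 2(P + 6).
Solving gives Q = 23 with consumers paying $7 and suppliers receiving $1 (the $6 wedge).
Revenue = t · Q = 6 · 23 = $138.

Tax revenue = $138 million.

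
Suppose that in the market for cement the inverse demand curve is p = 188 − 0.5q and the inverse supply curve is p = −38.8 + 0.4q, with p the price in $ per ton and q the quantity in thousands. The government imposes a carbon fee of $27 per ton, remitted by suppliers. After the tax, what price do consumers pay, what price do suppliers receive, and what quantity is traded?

Inverting to q(p) form: qd = 376 − 2p; qs = 2.5p + 97.
Before the tax: set 376 − 2p = 2.5p + 97 → p* = $62, q* = 252.
With the tax collected from suppliers, supply shifts: qs = 2.5(p − 27) + 97.
Solving gives q = 222 with consumers paying $77 and suppliers receiving $50 (the $27 wedge).

Consumers pay $77; suppliers receive $50; quantity = 222.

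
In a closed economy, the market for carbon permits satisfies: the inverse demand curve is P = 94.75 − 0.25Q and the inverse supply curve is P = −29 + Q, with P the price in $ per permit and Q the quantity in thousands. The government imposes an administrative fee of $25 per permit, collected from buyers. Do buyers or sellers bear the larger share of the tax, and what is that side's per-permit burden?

Rewrite in direct form: Qd = 379 − 4P and Qs = P + 29.
Without the tax, 379 − 4P = P + 29 gives 5P = 350, so P* = $70 and Q* = 99.
With the tax collected from buyers, demand (in seller-price terms) shifts: Qd = 379 − 4(P + 25).
Solving gives Q = 79 with buyers paying $75 and sellers receiving $50 (the $25 wedge).
Per-permit burden: buyers $5, sellers $20.
Sellers take the larger share because supply is less price-elastic here (demand slope 4 vs supply slope 1).
The less price-elastic side of the market bears the larger share of a per-unit tax.

Sellers bear the larger share: $20 per permit.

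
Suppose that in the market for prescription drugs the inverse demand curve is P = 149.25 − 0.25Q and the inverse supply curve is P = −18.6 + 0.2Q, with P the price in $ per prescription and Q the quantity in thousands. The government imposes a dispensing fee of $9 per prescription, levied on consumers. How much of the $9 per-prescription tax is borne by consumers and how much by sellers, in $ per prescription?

Inverting to Q(P) form: Qd = 597 − 4P; Qs = 5P + 93.
Before the tax: set 597 − 4P = 5P + 93 → P* = $56, Q* = 373.
With the tax collected from consumers, demand (in seller-price terms) shifts: Qd = 597 − 4(P + 9).
Solving gives Q = 353 with consumers paying $61 and sellers receiving $52 (the $9 wedge).
Burden on consumers: $5; on sellers: $4. (They sum to $9.)

Consumers bear $5 per prescription; sellers bear $4 per prescription.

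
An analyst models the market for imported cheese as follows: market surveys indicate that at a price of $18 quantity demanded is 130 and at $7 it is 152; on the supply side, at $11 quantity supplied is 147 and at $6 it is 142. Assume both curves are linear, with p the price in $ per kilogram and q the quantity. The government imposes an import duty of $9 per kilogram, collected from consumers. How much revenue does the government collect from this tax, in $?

Tax revenue = $1260.

Demand slope: (152 − 130)/(7 − 18) = -2, so qd = 166 − 2p.
Supply slope: (142 − 147)/(6 − 11) = 1, so qs = p + 136.
Without the tax, 166 − 2p = p + 136 gives 3p = 30, so p* = $10 and q* = 146.
With the tax collected from consumers, demand (in seller-price terms) shifts: qd = 166 − 2(p + 9).
Solving gives q = 140 with consumers paying $13 and sellers receiving $4 (the $9 wedge).
Revenue = t · Q = 9 · 140 = $1260.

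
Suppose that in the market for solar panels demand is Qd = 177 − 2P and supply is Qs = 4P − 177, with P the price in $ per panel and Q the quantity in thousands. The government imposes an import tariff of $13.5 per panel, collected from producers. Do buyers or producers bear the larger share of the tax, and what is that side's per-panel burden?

Buyers bear the larger share: $9 per panel.

Without the tax, 177 − 2P = 4P − 177 gives 6P = 354, so P* = $59 and Q* = 59.
With the tax collected from producers, supply shifts: Qs = 4(P − 13.5) − 177.
Solving gives Q = 41 with buyers paying $68 and producers receiving $54.5 (the $13.5 wedge).
Per-panel burden: buyers $9, producers $4.5.
Buyers take the larger share because demand is less price-elastic here (demand slope 2 vs supply slope 4).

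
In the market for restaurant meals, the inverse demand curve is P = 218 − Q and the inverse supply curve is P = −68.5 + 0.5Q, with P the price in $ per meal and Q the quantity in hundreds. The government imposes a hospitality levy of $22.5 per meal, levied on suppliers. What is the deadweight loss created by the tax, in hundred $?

Inverting to Q(P) form: Qd = 218 − P; Qs = 2P + 137.
Without the tax, 218 − P = 2P + 137 gives 3P = 81, so P* = $27 and Q* = 191.
With the tax collected from suppliers, supply shifts: Qs = 2(P − 22.5) + 137.
Solving gives Q = 176 with consumers paying $42 and suppliers receiving $19.5 (the $22.5 wedge).
Quantity falls by |ΔQ| = |191 − 176| = 15.
DWL = ½ · t · |ΔQ| = ½ · 22.5 · 15 = $168.75.

Deadweight loss = $168.75 hundred.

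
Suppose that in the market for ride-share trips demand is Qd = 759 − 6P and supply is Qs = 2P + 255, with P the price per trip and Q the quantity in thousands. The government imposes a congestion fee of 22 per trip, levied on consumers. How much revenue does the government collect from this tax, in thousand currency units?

Before the tax: set 759 − 6P = 2P + 255 → P* = 63, Q* = 381.
With the tax collected from consumers, demand (in seller-price terms) shifts: Qd = 759 − 6(P + 22).
Solving gives Q = 348 with consumers paying 68.5 and sellers receiving 46.5 (the 22 wedge).
Revenue = t · Q = 22 · 348 = 7656.

Tax revenue = 7656 thousand.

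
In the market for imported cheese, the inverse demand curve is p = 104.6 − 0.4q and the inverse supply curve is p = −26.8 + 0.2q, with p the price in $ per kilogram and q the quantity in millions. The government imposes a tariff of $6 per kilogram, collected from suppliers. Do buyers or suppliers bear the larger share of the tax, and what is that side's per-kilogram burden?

Buyers bear the larger share: $4 per kilogram.

Inverting to q(p) form: qd = 261.5 − 2.5p; qs = 5p + 134.
Without the tax, 261.5 − 2.5p = 5p + 134 gives 7.5p = 127.5, so p* = $17 and q* = 219.
With the tax collected from suppliers, supply shifts: qs = 5(p − 6) + 134.
New equilibrium: buyers pay $21, suppliers receive $15, q = 209. (Wedge: pb − ps = 6.)
Per-kilogram burden: buyers $4, suppliers $2.
Buyers take the larger share because demand is less price-elastic here (demand slope 2.5 vs supply slope 5).
The less price-elastic side of the market bears the larger share of a per-unit tax.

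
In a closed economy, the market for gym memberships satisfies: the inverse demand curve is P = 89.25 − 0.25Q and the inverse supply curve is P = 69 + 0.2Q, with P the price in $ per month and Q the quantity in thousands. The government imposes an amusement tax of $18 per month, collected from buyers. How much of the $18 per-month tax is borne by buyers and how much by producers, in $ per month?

Buyers bear $10 per month; producers bear $8 per month.

Inverting to Q(P) form: Qd = 357 − 4P; Qs = 5P − 345.
Before the tax: set 357 − 4P = 5P − 345 → P* = $78, Q* = 45.
With the tax collected from buyers, demand (in seller-price terms) shifts: Qd = 357 − 4(P + 18).
Solving gives Q = 5 with buyers paying $88 and producers receiving $70 (the $18 wedge).
Burden on buyers: $10; on producers: $8. (They sum to $18.)
The less price-elastic side of the market bears the larger share of a per-unit tax.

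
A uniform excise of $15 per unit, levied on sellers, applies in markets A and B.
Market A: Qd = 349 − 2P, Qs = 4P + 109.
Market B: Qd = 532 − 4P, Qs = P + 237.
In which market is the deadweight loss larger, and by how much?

Market A: pre-tax P* = $40, Q* = 269; post-tax Q = 249; deadweight loss = $150.
Market B: pre-tax P* = $59, Q* = 296; post-tax Q = 284; deadweight loss = $90.
Difference: $150 vs $90 → market A is larger by $60.

Market A, by $60.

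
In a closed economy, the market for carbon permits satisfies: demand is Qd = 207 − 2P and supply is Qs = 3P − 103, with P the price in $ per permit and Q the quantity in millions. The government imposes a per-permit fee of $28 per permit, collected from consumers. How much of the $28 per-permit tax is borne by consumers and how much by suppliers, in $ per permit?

Before the tax: set 207 − 2P = 3P − 103 → P* = $62, Q* = 83.
With the tax collected from consumers, demand (in seller-price terms) shifts: Qd = 207 − 2(P + 28).
New equilibrium: consumers pay $78.8, suppliers receive $50.8, Q = 49.4. (Wedge: Pb − Ps = 28.)
Burden on consumers: $16.8; on suppliers: $11.2. (They sum to $28.)
The less price-elastic side of the market bears the larger share of a per-unit tax.

Consumers bear $16.8 per permit; suppliers bear $11.2 per permit.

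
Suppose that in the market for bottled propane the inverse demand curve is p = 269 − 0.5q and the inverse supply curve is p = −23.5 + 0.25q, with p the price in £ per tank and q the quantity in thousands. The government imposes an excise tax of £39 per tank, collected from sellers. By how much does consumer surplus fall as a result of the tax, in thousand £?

Rewrite in direct form: qd = 538 − 2p and qs = 4p + 94.
Without the tax, 538 − 2p = 4p + 94 gives 6p = 444, so p* = £74 and q* = 390.
With the tax collected from sellers, supply shifts: qs = 4(p − 39) + 94.
New equilibrium: buyers pay £100, sellers receive £61, q = 338. (Wedge: pb − ps = 39.)
ΔCS is the trapezoid between Q = 338 and Q = 390 of height £26: ½ · (390 + 338) · 26 = £9464.

Consumer surplus falls by £9464 thousand.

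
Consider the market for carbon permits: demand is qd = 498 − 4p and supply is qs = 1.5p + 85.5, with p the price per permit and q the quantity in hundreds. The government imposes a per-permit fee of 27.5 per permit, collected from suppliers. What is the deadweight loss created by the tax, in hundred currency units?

Deadweight loss = 412.5 hundred.

Before the tax: set 498 − 4p = 1.5p + 85.5 → p* = 75, q* = 198.
With the tax collected from suppliers, supply shifts: qs = 1.5(p − 27.5) + 85.5.
New equilibrium: buyers pay 82.5, suppliers receive 55, q = 168. (Wedge: pb − ps = 27.5.)
Quantity falls by |ΔQ| = |198 − 168| = 30.
DWL = ½ · t · |ΔQ| = ½ · 27.5 · 30 = 412.5.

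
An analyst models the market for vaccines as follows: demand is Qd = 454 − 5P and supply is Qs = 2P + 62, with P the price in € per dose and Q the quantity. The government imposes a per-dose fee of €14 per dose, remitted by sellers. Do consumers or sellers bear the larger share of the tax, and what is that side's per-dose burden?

Without the tax, 454 − 5P = 2P + 62 gives 7P = 392, so P* = €56 and Q* = 174.
With the tax collected from sellers, supply shifts: Qs = 2(P − 14) + 62.
New equilibrium: consumers pay €60, sellers receive €46, Q = 154. (Wedge: Pb − Ps = 14.)
Per-dose burden: consumers €4, sellers €10.
Sellers take the larger share because supply is less price-elastic here (demand slope 5 vs supply slope 2).
The less price-elastic side of the market bears the larger share of a per-unit tax.

Sellers bear the larger share: €10 per dose.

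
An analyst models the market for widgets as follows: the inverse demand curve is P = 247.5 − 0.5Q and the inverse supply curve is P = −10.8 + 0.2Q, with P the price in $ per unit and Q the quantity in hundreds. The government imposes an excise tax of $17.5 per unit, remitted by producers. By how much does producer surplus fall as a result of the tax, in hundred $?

Rewrite in direct form: Qd = 495 − 2P and Qs = 5P + 54.
Before the tax: set 495 − 2P = 5P + 54 → P* = $63, Q* = 369.
With the tax collected from producers, supply shifts: Qs = 5(P − 17.5) + 54.
New equilibrium: consumers pay $75.5, producers receive $58, Q = 344. (Wedge: Pb − Ps = 17.5.)
ΔPS is the trapezoid between Q = 344 and Q = 369 of height $5: ½ · (369 + 344) · 5 = $1782.5.

Producer surplus falls by $1782.5 hundred.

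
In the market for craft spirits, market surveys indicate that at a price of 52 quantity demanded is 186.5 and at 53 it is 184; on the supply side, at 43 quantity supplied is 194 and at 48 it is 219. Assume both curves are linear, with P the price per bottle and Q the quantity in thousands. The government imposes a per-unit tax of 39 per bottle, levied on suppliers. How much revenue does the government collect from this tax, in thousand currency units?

Tax revenue = 5421 thousand.

Demand slope: (184 − 186.5)/(53 − 52) = -2.5, so Qd = 316.5 − 2.5P.
Supply slope: (219 − 194)/(48 − 43) = 5, so Qs = 5P − 21.
Without the tax, 316.5 − 2.5P = 5P − 21 gives 7.5P = 337.5, so P* = 45 and Q* = 204.
With the tax collected from suppliers, supply shifts: Qs = 5(P − 39) − 21.
Solving gives Q = 139 with buyers paying 71 and suppliers receiving 32 (the 39 wedge).
Revenue = t · Q = 39 · 139 = 5421.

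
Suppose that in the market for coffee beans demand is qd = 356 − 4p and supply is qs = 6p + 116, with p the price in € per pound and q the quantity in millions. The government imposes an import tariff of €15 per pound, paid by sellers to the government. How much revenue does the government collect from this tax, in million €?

Before the tax: set 356 − 4p = 6p + 116 → p* = €24, q* = 260.
With the tax collected from sellers, supply shifts: qs = 6(p − 15) + 116.
New equilibrium: buyers pay €33, sellers receive €18, q = 224. (Wedge: pb − ps = 15.)
Revenue = t · Q = 15 · 224 = €3360.

Tax revenue = €3360 million.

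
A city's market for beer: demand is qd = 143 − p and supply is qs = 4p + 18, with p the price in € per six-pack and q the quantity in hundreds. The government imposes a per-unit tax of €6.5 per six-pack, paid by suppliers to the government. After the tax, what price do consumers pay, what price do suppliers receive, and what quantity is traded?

Before the tax: set 143 − p = 4p + 18 → p* = €25, q* = 118.
With the tax collected from suppliers, supply shifts: qs = 4(p − 6.5) + 18.
New equilibrium: consumers pay €30.2, suppliers receive €23.7, q = 112.8. (Wedge: pb − ps = 6.5.)

Consumers pay €30.2; suppliers receive €23.7; quantity = 112.8.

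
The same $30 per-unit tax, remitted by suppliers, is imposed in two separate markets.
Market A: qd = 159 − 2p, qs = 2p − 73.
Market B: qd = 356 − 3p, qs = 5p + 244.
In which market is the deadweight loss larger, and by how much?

Market B, by $393.75.

Market A: pre-tax p* = $58, q* = 43; post-tax q = 13; deadweight loss = $450.
Market B: pre-tax p* = $14, q* = 314; post-tax q = 257.75; deadweight loss = $843.75.
Difference: $450 vs $843.75 → market B is larger by $393.75.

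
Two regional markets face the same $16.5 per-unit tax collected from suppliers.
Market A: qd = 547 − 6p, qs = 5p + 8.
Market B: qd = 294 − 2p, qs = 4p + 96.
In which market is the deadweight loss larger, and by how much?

Market A, by $189.75.

Market A: pre-tax p* = $49, q* = 253; post-tax q = 208; deadweight loss = $371.25.
Market B: pre-tax p* = $33, q* = 228; post-tax q = 206; deadweight loss = $181.5.
Difference: $371.25 vs $181.5 → market A is larger by $189.75.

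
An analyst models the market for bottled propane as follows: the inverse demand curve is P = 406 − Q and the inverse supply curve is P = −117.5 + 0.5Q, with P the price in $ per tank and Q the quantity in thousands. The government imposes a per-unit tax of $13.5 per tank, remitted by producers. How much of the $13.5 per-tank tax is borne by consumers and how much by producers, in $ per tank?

Inverting to Q(P) form: Qd = 406 − P; Qs = 2P + 235.
Without the tax, 406 − P = 2P + 235 gives 3P = 171, so P* = $57 and Q* = 349.
With the tax collected from producers, supply shifts: Qs = 2(P − 13.5) + 235.
Solving gives Q = 340 with consumers paying $66 and producers receiving $52.5 (the $13.5 wedge).
Burden on consumers: $9; on producers: $4.5. (They sum to $13.5.)

Consumers bear $9 per tank; producers bear $4.5 per tank.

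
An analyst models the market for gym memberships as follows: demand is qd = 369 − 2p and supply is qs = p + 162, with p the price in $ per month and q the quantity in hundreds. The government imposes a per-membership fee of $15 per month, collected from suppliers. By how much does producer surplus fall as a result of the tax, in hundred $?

Producer surplus falls by $2260 hundred.

Without the tax, 369 − 2p = p + 162 gives 3p = 207, so p* = $69 and q* = 231.
With the tax collected from suppliers, supply shifts: qs = (p − 15) + 162.
New equilibrium: buyers pay $74, suppliers receive $59, q = 221. (Wedge: pb − ps = 15.)
ΔPS is the trapezoid between Q = 221 and Q = 231 of height $10: ½ · (231 + 221) · 10 = $2260.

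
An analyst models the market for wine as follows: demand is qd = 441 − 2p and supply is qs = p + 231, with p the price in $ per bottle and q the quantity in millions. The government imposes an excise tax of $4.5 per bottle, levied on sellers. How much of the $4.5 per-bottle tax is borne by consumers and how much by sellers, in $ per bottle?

Consumers bear $1.5 per bottle; sellers bear $3 per bottle.

Before the tax: set 441 − 2p = p + 231 → p* = $70, q* = 301.
With the tax collected from sellers, supply shifts: qs = (p − 4.5) + 231.
New equilibrium: consumers pay $71.5, sellers receive $67, q = 298. (Wedge: pb − ps = 4.5.)
Burden on consumers: $1.5; on sellers: $3. (They sum to $4.5.)
The less price-elastic side of the market bears the larger share of a per-unit tax.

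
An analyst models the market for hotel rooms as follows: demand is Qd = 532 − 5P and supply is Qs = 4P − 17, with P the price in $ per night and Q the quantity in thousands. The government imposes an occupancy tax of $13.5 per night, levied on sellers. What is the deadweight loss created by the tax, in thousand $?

Deadweight loss = $202.5 thousand.

Before the tax: set 532 − 5P = 4P − 17 → P* = $61, Q* = 227.
With the tax collected from sellers, supply shifts: Qs = 4(P − 13.5) − 17.
New equilibrium: consumers pay $67, sellers receive $53.5, Q = 197. (Wedge: Pb − Ps = 13.5.)
Quantity falls by |ΔQ| = |227 − 197| = 30.
DWL = ½ · t · |ΔQ| = ½ · 13.5 · 30 = $202.5.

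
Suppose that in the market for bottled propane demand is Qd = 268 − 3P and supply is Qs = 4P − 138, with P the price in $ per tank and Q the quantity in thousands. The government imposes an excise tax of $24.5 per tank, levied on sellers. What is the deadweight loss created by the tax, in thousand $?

Before the tax: set 268 − 3P = 4P − 138 → P* = $58, Q* = 94.
With the tax collected from sellers, supply shifts: Qs = 4(P − 24.5) − 138.
Solving gives Q = 52 with buyers paying $72 and sellers receiving $47.5 (the $24.5 wedge).
Quantity falls by |ΔQ| = |94 − 52| = 42.
DWL = ½ · t · |ΔQ| = ½ · 24.5 · 42 = $514.5.

Deadweight loss = $514.5 thousand.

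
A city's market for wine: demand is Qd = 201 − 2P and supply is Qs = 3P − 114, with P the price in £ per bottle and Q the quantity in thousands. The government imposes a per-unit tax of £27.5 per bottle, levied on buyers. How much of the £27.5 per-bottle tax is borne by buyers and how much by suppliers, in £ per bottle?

Buyers bear £16.5 per bottle; suppliers bear £11 per bottle.

Without the tax, 201 − 2P = 3P − 114 gives 5P = 315, so P* = £63 and Q* = 75.
With the tax collected from buyers, demand (in seller-price terms) shifts: Qd = 201 − 2(P + 27.5).
Solving gives Q = 42 with buyers paying £79.5 and suppliers receiving £52 (the £27.5 wedge).
Burden on buyers: £16.5; on suppliers: £11. (They sum to £27.5.)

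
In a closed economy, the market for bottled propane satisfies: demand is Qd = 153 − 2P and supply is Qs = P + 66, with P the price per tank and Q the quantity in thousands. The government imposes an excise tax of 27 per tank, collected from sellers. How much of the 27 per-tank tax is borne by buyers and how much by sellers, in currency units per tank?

Before the tax: set 153 − 2P = P + 66 → P* = 29, Q* = 95.
With the tax collected from sellers, supply shifts: Qs = (P − 27) + 66.
Solving gives Q = 77 with buyers paying 38 and sellers receiving 11 (the 27 wedge).
Burden on buyers: 9; on sellers: 18. (They sum to 27.)

Buyers bear 9 per tank; sellers bear 18 per tank.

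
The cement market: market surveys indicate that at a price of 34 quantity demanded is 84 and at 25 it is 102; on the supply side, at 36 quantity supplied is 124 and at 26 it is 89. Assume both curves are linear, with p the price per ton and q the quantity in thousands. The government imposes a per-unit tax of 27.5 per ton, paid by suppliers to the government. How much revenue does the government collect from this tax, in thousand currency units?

Tax revenue = 1677.5 thousand.

Demand slope: (102 − 84)/(25 − 34) = -2, so qd = 152 − 2p.
Supply slope: (89 − 124)/(26 − 36) = 3.5, so qs = 3.5p − 2.
Before the tax: set 152 − 2p = 3.5p − 2 → p* = 28, q* = 96.
With the tax collected from suppliers, supply shifts: qs = 3.5(p − 27.5) − 2.
Solving gives q = 61 with buyers paying 45.5 and suppliers receiving 18 (the 27.5 wedge).
Revenue = t · Q = 27.5 · 61 = 1677.5.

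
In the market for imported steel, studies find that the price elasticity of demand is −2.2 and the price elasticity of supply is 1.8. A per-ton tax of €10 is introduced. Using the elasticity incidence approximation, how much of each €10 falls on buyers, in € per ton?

Incidence ratio: buyers' share ≈ εs / (εs + |εd|) = 1.8 / (1.8 + 2.2) = 0.45.
So buyers bear ≈ 0.45 × €10 = €4.5; producers bear €5.5.

Buyers bear ≈ €4.5 per ton.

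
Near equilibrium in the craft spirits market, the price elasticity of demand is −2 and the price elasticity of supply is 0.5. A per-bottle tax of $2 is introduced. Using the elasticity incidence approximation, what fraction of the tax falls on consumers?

Consumers' share ≈ 0.2.

Incidence ratio: consumers' share ≈ εs / (εs + |εd|) = 0.5 / (0.5 + 2) = 0.2.
Supply is the less elastic side, so consumers bear the smaller share.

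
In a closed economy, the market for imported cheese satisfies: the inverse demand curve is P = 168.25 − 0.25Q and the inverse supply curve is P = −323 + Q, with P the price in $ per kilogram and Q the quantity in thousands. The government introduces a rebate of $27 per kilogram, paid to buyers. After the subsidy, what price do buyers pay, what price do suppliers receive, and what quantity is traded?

Buyers pay $64.6; suppliers receive $91.6; quantity = 414.6.

Inverting to Q(P) form: Qd = 673 − 4P; Qs = P + 323.
Before the subsidy: set 673 − 4P = P + 323 → P* = $70, Q* = 393.
With a per-unit subsidy paid to buyers, each effectively pays P − 27, so demand becomes Qd = 673 − 4(P − 27).
New equilibrium: buyers pay $64.6, suppliers receive $91.6, Q = 414.6. (Wedge: Pb − Ps = −27.)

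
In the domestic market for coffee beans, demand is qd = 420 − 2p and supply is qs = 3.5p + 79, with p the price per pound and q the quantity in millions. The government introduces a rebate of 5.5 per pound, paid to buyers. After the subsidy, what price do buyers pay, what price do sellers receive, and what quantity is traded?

Before the subsidy: set 420 − 2p = 3.5p + 79 → p* = 62, q* = 296.
With a per-unit subsidy paid to buyers, each effectively pays p − 5.5, so demand becomes qd = 420 − 2(p − 5.5).
Solving gives q = 303 with buyers paying 58.5 and sellers receiving 64 (the 5.5 wedge).

Buyers pay 58.5; sellers receive 64; quantity = 303.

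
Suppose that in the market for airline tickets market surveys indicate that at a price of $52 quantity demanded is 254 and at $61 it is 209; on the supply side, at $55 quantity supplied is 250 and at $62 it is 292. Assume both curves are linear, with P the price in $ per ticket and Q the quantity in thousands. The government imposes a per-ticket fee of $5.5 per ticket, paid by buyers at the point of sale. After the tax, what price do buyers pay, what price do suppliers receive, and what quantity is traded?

Demand slope: (209 − 254)/(61 − 52) = -5, so Qd = 514 − 5P.
Supply slope: (292 − 250)/(62 − 55) = 6, so Qs = 6P − 80.
Without the tax, 514 − 5P = 6P − 80 gives 11P = 594, so P* = $54 and Q* = 244.
With the tax collected from buyers, demand (in seller-price terms) shifts: Qd = 514 − 5(P + 5.5).
Solving gives Q = 229 with buyers paying $57 and suppliers receiving $51.5 (the $5.5 wedge).

Buyers pay $57; suppliers receive $51.5; quantity = 229.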